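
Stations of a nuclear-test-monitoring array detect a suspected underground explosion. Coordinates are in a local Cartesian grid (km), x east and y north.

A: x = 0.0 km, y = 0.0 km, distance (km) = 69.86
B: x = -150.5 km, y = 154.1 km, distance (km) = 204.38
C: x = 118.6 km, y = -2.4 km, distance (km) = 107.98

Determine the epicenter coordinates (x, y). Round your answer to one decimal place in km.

(32.0, 62.1)

Circle about each station: x² + y² = 69.86²; (x + 150.5)² + (y − 154.1)² = 204.38²; (x − 118.6)² + (y + 2.4)² = 107.98².
Subtracting the A equation from the B and C equations removes the quadratic terms:
-301.0 x + 308.2 y = 9506.30
237.2 x − 4.8 y = 7292.46
Solving the 2×2 system: x ≈ 32.0, y ≈ 62.1 km.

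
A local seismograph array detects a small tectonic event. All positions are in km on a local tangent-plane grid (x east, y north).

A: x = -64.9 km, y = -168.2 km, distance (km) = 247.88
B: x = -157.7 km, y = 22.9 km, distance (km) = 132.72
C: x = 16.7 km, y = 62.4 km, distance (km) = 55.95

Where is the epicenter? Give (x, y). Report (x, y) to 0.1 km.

Circle about each station: (x + 64.9)² + (y + 168.2)² = 247.88²; (x + 157.7)² + (y − 22.9)² = 132.72²; (x − 16.7)² + (y − 62.4)² = 55.95².
Subtracting pairs of circle equations eliminates x²+y² and gives linear equations (the radical axes):
-185.6 x + 382.2 y = 36720.35
163.2 x + 461.2 y = 29983.49
Solving the 2×2 system: x ≈ -37.0, y ≈ 78.1 km.

(-37.0, 78.1)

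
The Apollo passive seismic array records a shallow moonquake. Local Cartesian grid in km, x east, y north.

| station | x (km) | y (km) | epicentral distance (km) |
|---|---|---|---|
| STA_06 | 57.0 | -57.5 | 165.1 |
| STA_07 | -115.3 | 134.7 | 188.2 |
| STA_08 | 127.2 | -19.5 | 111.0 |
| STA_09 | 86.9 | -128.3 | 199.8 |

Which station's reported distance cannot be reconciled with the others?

STA_06

Solve using three stations at a time. Using STA_07, STA_08, STA_09 (subtract circle equations pairwise → linear system) gives (x, y) ≈ (61.4, 69.9).
Distances from that point to each station vs reported:
  STA_06: calculated 127.4 vs reported 165.1 → residual 37.7 km
  STA_07: calculated 188.2 vs reported 188.2 → residual 0.0 km
  STA_08: calculated 111.0 vs reported 111.0 → residual 0.0 km
  STA_09: calculated 199.8 vs reported 199.8 → residual 0.0 km
STA_07, STA_08, STA_09 are mutually consistent (residuals ≈ 0); STA_06 is off by 37.7 km.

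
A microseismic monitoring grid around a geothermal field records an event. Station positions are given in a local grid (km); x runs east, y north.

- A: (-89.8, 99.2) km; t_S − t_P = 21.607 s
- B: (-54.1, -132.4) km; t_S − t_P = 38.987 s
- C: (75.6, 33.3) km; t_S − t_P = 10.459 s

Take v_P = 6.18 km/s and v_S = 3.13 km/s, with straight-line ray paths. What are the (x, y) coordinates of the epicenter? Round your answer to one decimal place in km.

Distance from S−P lag: d = Δt · v_P v_S / (v_P − v_S) = Δt · (6.18·3.13)/(6.18−3.13) ≈ 6.3421·Δt.
So d_A = 137.03, d_B = 247.26, d_C = 66.33 km.
Circle about each station: (x + 89.8)² + (y − 99.2)² = 137.03²; (x + 54.1)² + (y + 132.4)² = 247.26²; (x − 75.6)² + (y − 33.3)² = 66.33².
Subtracting the A equation from the B and C equations removes the quadratic terms:
71.4 x − 463.2 y = -39808.40
330.8 x − 131.8 y = 3297.12
Solving the 2×2 system: x ≈ 47.1, y ≈ 93.2 km.

(47.1, 93.2)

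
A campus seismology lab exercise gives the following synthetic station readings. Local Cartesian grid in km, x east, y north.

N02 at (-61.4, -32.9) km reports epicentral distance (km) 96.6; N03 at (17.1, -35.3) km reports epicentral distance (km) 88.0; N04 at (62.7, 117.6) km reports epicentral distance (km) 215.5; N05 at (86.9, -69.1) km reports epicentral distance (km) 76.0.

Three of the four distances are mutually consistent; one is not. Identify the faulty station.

Solve using three stations at a time. Using N02, N04, N05 (subtract circle equations pairwise → linear system) gives (x, y) ≈ (14.6, -92.5).
Distances from that point to each station vs reported:
  N02: calculated 96.6 vs reported 96.6 → residual 0.0 km
  N03: calculated 57.2 vs reported 88.0 → residual 30.8 km
  N04: calculated 215.5 vs reported 215.5 → residual 0.0 km
  N05: calculated 76.0 vs reported 76.0 → residual 0.0 km
N02, N04, N05 are mutually consistent (residuals ≈ 0); N03 is off by 30.8 km.

N03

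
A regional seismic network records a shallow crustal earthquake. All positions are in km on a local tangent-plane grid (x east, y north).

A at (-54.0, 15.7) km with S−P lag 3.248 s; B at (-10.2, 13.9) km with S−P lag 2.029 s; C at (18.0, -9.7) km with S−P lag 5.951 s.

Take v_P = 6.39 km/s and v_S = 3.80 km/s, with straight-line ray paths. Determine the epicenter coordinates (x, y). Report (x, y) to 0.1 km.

(-25.2, 25.6)

Distance from S−P lag: d = Δt · v_P v_S / (v_P − v_S) = Δt · (6.39·3.80)/(6.39−3.80) ≈ 9.3753·Δt.
So d_A = 30.45, d_B = 19.02, d_C = 55.79 km.
Circle about each station: (x + 54.0)² + (y − 15.7)² = 30.45²; (x + 10.2)² + (y − 13.9)² = 19.02²; (x − 18.0)² + (y + 9.7)² = 55.79².
Subtracting pairs of circle equations eliminates x²+y² and gives linear equations (the radical axes):
87.6 x − 3.6 y = -2299.80
144.0 x − 50.8 y = -4929.72
Solving the 2×2 system: x ≈ -25.2, y ≈ 25.6 km.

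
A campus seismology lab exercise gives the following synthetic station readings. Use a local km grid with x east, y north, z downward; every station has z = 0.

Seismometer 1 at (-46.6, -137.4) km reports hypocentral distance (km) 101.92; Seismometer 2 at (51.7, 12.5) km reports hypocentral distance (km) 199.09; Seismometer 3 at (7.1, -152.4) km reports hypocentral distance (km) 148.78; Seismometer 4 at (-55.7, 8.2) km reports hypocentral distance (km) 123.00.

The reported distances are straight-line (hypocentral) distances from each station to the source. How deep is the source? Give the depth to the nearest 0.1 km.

depth ≈ 57.4 km

Each station gives a sphere (x−x_i)² + (y−y_i)² + z² = d_i² (stations at z=0).
Subtracting the Seismometer 1 sphere from Seismometer 2 and Seismometer 3: z² cancels, leaving linear equations in x and y:
196.6 x + 299.8 y = -47470.32
107.4 x − 30.0 y = -9521.95
Solving: x ≈ -112.314, y ≈ -84.687 km (keep extra digits for the depth step; rounded: -112.3, -84.7).
Then from the Seismometer 1 sphere: z² = 101.92² − (x + 46.6)² − (y + 137.4)² with x = -112.314, y = -84.687, so z ≈ 57.365 ≈ 57.4 km.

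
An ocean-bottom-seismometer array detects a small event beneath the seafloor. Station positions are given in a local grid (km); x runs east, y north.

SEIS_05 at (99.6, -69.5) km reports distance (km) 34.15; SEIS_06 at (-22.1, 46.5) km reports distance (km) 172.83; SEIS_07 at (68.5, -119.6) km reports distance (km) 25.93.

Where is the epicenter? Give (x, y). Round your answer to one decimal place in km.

77.0 km east, -95.1 km north

Circle about each station: (x − 99.6)² + (y + 69.5)² = 34.15²; (x + 22.1)² + (y − 46.5)² = 172.83²; (x − 68.5)² + (y + 119.6)² = 25.93².
Subtracting pairs of circle equations eliminates x²+y² and gives linear equations (the radical axes):
-243.4 x + 232.0 y = -40803.74
-62.2 x − 100.2 y = 4739.86
Solving the 2×2 system: x ≈ 77.0, y ≈ -95.1 km.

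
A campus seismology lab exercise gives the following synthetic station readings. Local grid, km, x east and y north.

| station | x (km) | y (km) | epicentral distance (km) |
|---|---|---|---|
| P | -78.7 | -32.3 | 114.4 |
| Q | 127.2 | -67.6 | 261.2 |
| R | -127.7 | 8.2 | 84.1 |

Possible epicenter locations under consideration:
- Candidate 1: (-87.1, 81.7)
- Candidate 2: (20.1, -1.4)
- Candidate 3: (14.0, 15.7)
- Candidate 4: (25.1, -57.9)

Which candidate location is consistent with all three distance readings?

For each candidate, compare |candidate − station| to the reported distance:
Candidate 1: residuals P 0.1, Q 0.0, R 0.1 → max 0.1 km
Candidate 2: residuals P 10.9, Q 135.3, R 64.0 → max 135.3 km
Candidate 3: residuals P 10.0, Q 120.7, R 57.8 → max 120.7 km
Candidate 4: residuals P 7.5, Q 158.6, R 82.4 → max 158.6 km
Only Candidate 1 has all residuals ≈ 0.

Candidate 1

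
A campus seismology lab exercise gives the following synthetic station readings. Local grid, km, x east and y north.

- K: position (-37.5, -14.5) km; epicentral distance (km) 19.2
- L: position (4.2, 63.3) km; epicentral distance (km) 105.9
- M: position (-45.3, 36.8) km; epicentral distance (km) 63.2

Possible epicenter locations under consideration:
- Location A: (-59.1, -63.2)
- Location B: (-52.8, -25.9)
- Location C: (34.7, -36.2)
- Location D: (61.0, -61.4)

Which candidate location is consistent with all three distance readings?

For each candidate, compare |candidate − station| to the reported distance:
Location A: residuals K 34.1, L 35.6, M 37.7 → max 37.7 km
Location B: residuals K 0.1, L 0.0, M 0.1 → max 0.1 km
Location C: residuals K 56.2, L 1.8, M 45.1 → max 56.2 km
Location D: residuals K 89.9, L 31.1, M 81.5 → max 89.9 km
Only Location B has all residuals ≈ 0.

Location B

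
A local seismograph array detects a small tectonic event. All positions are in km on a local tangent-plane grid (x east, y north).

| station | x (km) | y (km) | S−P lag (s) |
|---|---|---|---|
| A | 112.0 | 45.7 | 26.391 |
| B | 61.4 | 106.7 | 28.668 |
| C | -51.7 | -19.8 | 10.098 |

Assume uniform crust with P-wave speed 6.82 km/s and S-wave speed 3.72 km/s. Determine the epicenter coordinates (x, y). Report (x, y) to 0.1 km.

Distance from S−P lag: d = Δt · v_P v_S / (v_P − v_S) = Δt · (6.82·3.72)/(6.82−3.72) ≈ 8.1840·Δt.
So d_A = 215.98, d_B = 234.62, d_C = 82.64 km.
Circle about each station: (x − 112.0)² + (y − 45.7)² = 215.98²; (x − 61.4)² + (y − 106.7)² = 234.62²; (x + 51.7)² + (y + 19.8)² = 82.64².
Subtracting pairs of circle equations eliminates x²+y² and gives linear equations (the radical axes):
-101.2 x + 122.0 y = -7876.82
-327.4 x − 131.0 y = 28250.43
Solving the 2×2 system: x ≈ -45.4, y ≈ -102.2 km.

-45.4 km east, -102.2 km north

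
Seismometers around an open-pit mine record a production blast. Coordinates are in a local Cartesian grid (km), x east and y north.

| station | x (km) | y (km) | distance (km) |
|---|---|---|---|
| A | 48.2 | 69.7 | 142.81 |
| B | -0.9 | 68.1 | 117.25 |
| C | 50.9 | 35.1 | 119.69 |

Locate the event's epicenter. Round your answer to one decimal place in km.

Circle about each station: (x − 48.2)² + (y − 69.7)² = 142.81²; (x + 0.9)² + (y − 68.1)² = 117.25²; (x − 50.9)² + (y − 35.1)² = 119.69².
Subtracting the A equation from the B and C equations removes the quadratic terms:
-98.2 x − 3.2 y = 4104.22
5.4 x − 69.2 y = 2710.49
Solving the 2×2 system: x ≈ -40.4, y ≈ -42.3 km.
Check against A (with the unrounded x, y): √((x − 48.2)²+(y − 69.7)²) = 142.83 ≈ 142.81 km. ✓

(-40.4, -42.3)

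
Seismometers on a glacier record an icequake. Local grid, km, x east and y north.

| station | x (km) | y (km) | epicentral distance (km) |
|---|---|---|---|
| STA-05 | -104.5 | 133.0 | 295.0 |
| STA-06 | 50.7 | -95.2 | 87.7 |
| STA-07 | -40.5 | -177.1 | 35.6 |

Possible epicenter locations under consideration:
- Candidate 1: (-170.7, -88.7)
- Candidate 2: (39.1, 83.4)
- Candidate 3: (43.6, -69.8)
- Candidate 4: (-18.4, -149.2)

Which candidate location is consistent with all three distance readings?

Candidate 4

For each candidate, compare |candidate − station| to the reported distance:
Candidate 1: residuals STA-05 63.6, STA-06 133.8, STA-07 121.8 → max 133.8 km
Candidate 2: residuals STA-05 143.1, STA-06 91.3, STA-07 236.8 → max 236.8 km
Candidate 3: residuals STA-05 43.9, STA-06 61.3, STA-07 100.7 → max 100.7 km
Candidate 4: residuals STA-05 0.0, STA-06 0.0, STA-07 0.0 → max 0.0 km
Only Candidate 4 has all residuals ≈ 0.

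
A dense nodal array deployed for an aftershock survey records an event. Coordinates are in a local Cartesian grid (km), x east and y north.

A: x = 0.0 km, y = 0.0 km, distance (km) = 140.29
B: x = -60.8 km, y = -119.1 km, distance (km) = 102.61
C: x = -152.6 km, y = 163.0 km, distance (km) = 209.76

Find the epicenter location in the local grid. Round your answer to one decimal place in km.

Circle about each station: x² + y² = 140.29²; (x + 60.8)² + (y + 119.1)² = 102.61²; (x + 152.6)² + (y − 163.0)² = 209.76².
Subtracting the A equation from the B and C equations removes the quadratic terms:
-121.6 x − 238.2 y = 27033.92
-305.2 x + 326.0 y = 25537.79
Solving the 2×2 system: x ≈ -132.6, y ≈ -45.8 km.
Check against A (with the unrounded x, y): √(x²+y²) = 140.29 ≈ 140.29 km. ✓

(-132.6, -45.8)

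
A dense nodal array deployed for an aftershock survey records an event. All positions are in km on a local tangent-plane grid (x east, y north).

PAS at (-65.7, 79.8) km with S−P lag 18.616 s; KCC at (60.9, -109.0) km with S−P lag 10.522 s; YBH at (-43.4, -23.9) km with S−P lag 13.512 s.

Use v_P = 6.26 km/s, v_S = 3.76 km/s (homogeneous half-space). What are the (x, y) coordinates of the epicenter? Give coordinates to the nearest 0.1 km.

Distance from S−P lag: d = Δt · v_P v_S / (v_P − v_S) = Δt · (6.26·3.76)/(6.26−3.76) ≈ 9.4150·Δt.
So d_PAS = 175.27, d_KCC = 99.07, d_YBH = 127.22 km.
Circle about each station: (x + 65.7)² + (y − 79.8)² = 175.27²; (x − 60.9)² + (y + 109.0)² = 99.07²; (x + 43.4)² + (y + 23.9)² = 127.22².
Subtracting the PAS equation from the KCC and YBH equations removes the quadratic terms:
253.2 x − 377.6 y = 25809.99
44.6 x − 207.4 y = 6304.88
Solving the 2×2 system: x ≈ 83.3, y ≈ -12.5 km.

(83.3, -12.5)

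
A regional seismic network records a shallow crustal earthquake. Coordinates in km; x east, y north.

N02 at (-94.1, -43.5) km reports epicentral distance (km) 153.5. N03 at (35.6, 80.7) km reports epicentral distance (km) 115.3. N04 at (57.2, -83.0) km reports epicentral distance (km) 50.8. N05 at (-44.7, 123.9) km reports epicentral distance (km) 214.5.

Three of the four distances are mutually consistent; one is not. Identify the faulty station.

Solve using three stations at a time. Using N02, N03, N04 (subtract circle equations pairwise → linear system) gives (x, y) ≈ (59.0, -32.2).
Distances from that point to each station vs reported:
  N02: calculated 153.5 vs reported 153.5 → residual 0.0 km
  N03: calculated 115.3 vs reported 115.3 → residual 0.0 km
  N04: calculated 50.8 vs reported 50.8 → residual 0.0 km
  N05: calculated 187.4 vs reported 214.5 → residual 27.1 km
N02, N03, N04 are mutually consistent (residuals ≈ 0); N05 is off by 27.1 km.

N05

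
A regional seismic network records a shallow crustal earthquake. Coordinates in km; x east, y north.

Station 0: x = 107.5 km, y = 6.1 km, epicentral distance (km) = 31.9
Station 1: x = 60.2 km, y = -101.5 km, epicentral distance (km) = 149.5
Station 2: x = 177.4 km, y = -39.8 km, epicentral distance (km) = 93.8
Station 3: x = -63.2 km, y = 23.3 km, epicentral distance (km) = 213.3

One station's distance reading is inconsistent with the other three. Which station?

Solve using three stations at a time. Using Station 0, Station 1, Station 2 (subtract circle equations pairwise → linear system) gives (x, y) ≈ (120.9, 35.1).
Distances from that point to each station vs reported:
  Station 0: calculated 32.0 vs reported 31.9 → residual 0.1 km
  Station 1: calculated 149.5 vs reported 149.5 → residual 0.0 km
  Station 2: calculated 93.8 vs reported 93.8 → residual 0.0 km
  Station 3: calculated 184.5 vs reported 213.3 → residual 28.8 km
Station 0, Station 1, Station 2 are mutually consistent (residuals ≈ 0); Station 3 is off by 28.8 km.

Station 3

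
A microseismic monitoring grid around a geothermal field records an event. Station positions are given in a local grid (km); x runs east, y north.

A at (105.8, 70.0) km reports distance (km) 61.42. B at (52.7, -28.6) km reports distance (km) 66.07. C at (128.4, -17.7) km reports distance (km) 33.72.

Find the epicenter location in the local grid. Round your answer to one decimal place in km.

Circle about each station: (x − 105.8)² + (y − 70.0)² = 61.42²; (x − 52.7)² + (y + 28.6)² = 66.07²; (x − 128.4)² + (y + 17.7)² = 33.72².
Subtracting the A equation from the B and C equations removes the quadratic terms:
-106.2 x − 197.2 y = -13091.22
45.2 x − 175.4 y = 3341.59
Solving the 2×2 system: x ≈ 107.3, y ≈ 8.6 km.
Check against A (with the unrounded x, y): √((x − 105.8)²+(y − 70.0)²) = 61.42 ≈ 61.42 km. ✓

x ≈ 107.3 km, y ≈ 8.6 km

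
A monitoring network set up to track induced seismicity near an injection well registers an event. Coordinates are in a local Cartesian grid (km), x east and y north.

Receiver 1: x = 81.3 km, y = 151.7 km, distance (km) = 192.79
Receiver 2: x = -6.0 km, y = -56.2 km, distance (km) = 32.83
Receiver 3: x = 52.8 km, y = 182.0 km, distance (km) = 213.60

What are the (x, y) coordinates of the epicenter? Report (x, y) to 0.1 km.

Circle about each station: (x − 81.3)² + (y − 151.7)² = 192.79²; (x + 6.0)² + (y + 56.2)² = 32.83²; (x − 52.8)² + (y − 182.0)² = 213.60².
Subtracting the Receiver 1 equation from the Receiver 2 and Receiver 3 equations removes the quadratic terms:
-174.6 x − 415.8 y = 9662.04
-57.0 x + 60.6 y = -2167.72
Solving the 2×2 system: x ≈ 9.2, y ≈ -27.1 km.
Check against Receiver 1 (with the unrounded x, y): √((x − 81.3)²+(y − 151.7)²) = 192.79 ≈ 192.79 km. ✓

x ≈ 9.2 km, y ≈ -27.1 km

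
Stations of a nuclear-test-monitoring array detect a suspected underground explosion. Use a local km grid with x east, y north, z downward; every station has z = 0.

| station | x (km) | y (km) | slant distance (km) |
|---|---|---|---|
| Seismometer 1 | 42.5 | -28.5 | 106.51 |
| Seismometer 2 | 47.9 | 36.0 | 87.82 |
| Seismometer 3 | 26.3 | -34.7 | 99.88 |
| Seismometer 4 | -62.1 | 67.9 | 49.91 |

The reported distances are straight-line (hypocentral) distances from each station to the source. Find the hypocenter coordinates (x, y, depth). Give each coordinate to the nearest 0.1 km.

Each station gives a sphere (x−x_i)² + (y−y_i)² + z² = d_i² (stations at z=0).
Subtracting the Seismometer 1 sphere from Seismometer 2 and Seismometer 3: z² cancels, leaving linear equations in x and y:
10.8 x + 129.0 y = 4603.94
-32.4 x − 12.4 y = 645.65
Solving: x ≈ -34.698, y ≈ 38.594 km (keep extra digits for the depth step; rounded: -34.7, 38.6).
Then from the Seismometer 1 sphere: z² = 106.51² − (x − 42.5)² − (y + 28.5)² with x = -34.698, y = 38.594, so z ≈ 29.719 ≈ 29.7 km.

x ≈ -34.7 km, y ≈ 38.6 km, depth ≈ 29.7 km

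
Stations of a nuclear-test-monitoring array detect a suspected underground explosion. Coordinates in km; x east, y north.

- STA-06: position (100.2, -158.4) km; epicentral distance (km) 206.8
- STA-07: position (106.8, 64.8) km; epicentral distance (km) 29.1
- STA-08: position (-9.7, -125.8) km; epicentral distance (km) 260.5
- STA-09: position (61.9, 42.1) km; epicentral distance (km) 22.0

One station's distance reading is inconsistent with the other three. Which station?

Solve using three stations at a time. Using STA-06, STA-07, STA-09 (subtract circle equations pairwise → linear system) gives (x, y) ≈ (83.2, 47.7).
Distances from that point to each station vs reported:
  STA-06: calculated 206.8 vs reported 206.8 → residual 0.0 km
  STA-07: calculated 29.1 vs reported 29.1 → residual 0.0 km
  STA-08: calculated 196.8 vs reported 260.5 → residual 63.7 km
  STA-09: calculated 22.0 vs reported 22.0 → residual 0.0 km
STA-06, STA-07, STA-09 are mutually consistent (residuals ≈ 0); STA-08 is off by 63.7 km.

STA-08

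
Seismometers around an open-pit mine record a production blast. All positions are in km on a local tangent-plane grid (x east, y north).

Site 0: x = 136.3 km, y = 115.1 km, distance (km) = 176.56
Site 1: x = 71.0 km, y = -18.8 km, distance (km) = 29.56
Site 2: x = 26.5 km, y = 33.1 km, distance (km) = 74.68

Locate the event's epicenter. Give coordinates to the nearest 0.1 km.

Circle about each station: (x − 136.3)² + (y − 115.1)² = 176.56²; (x − 71.0)² + (y + 18.8)² = 29.56²; (x − 26.5)² + (y − 33.1)² = 74.68².
Subtracting the Site 0 equation from the Site 1 and Site 2 equations removes the quadratic terms:
-130.6 x − 267.8 y = 3868.38
-219.6 x − 164.0 y = -4431.51
Solving the 2×2 system: x ≈ 48.7, y ≈ -38.2 km.
Check against Site 0 (with the unrounded x, y): √((x − 136.3)²+(y − 115.1)²) = 176.56 ≈ 176.56 km. ✓

(48.7, -38.2)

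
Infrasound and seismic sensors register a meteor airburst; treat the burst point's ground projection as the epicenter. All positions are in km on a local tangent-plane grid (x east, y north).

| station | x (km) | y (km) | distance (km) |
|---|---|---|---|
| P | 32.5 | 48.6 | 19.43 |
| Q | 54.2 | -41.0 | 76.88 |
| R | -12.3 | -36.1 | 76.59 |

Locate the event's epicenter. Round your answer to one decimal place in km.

Circle about each station: (x − 32.5)² + (y − 48.6)² = 19.43²; (x − 54.2)² + (y + 41.0)² = 76.88²; (x + 12.3)² + (y + 36.1)² = 76.59².
Subtracting the P equation from the Q and R equations removes the quadratic terms:
43.4 x − 179.2 y = -4332.58
-89.6 x − 169.4 y = -7452.21
Solving the 2×2 system: x ≈ 25.7, y ≈ 30.4 km.

25.7 km east, 30.4 km north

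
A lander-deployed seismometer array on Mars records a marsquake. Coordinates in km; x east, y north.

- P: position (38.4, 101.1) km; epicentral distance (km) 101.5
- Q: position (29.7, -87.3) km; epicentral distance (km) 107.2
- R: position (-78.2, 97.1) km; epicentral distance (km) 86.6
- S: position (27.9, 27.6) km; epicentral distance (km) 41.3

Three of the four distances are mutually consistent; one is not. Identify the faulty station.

R

Solve using three stations at a time. Using P, Q, S (subtract circle equations pairwise → linear system) gives (x, y) ≈ (-10.6, 12.1).
Distances from that point to each station vs reported:
  P: calculated 101.6 vs reported 101.5 → residual 0.1 km
  Q: calculated 107.3 vs reported 107.2 → residual 0.1 km
  R: calculated 108.6 vs reported 86.6 → residual 22.0 km
  S: calculated 41.5 vs reported 41.3 → residual 0.2 km
P, Q, S are mutually consistent (residuals ≈ 0); R is off by 22.0 km.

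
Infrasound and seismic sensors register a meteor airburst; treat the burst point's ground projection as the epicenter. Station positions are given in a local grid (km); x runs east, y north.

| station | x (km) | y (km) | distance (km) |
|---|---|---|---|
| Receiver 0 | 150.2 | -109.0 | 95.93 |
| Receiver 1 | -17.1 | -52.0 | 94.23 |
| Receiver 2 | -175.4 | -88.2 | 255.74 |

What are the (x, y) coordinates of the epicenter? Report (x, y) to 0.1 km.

x ≈ 77.0 km, y ≈ -47.0 km

Circle about each station: (x − 150.2)² + (y + 109.0)² = 95.93²; (x + 17.1)² + (y + 52.0)² = 94.23²; (x + 175.4)² + (y + 88.2)² = 255.74².
Subtracting pairs of circle equations eliminates x²+y² and gives linear equations (the radical axes):
-334.6 x + 114.0 y = -31121.36
-651.2 x + 41.6 y = -52097.02
Solving the 2×2 system: x ≈ 77.0, y ≈ -47.0 km.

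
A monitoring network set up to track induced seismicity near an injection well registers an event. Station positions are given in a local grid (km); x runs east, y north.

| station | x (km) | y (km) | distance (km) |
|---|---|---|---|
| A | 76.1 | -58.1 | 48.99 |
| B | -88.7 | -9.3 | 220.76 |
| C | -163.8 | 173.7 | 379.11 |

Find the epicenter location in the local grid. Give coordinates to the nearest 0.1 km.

Circle about each station: (x − 76.1)² + (y + 58.1)² = 48.99²; (x + 88.7)² + (y + 9.3)² = 220.76²; (x + 163.8)² + (y − 173.7)² = 379.11².
Subtracting the A equation from the B and C equations removes the quadratic terms:
-329.6 x + 97.6 y = -47547.60
-479.8 x + 463.6 y = -93489.06
Solving the 2×2 system: x ≈ 121.9, y ≈ -75.5 km.
Check against A (with the unrounded x, y): √((x − 76.1)²+(y + 58.1)²) = 49.00 ≈ 48.99 km. ✓

121.9 km east, -75.5 km north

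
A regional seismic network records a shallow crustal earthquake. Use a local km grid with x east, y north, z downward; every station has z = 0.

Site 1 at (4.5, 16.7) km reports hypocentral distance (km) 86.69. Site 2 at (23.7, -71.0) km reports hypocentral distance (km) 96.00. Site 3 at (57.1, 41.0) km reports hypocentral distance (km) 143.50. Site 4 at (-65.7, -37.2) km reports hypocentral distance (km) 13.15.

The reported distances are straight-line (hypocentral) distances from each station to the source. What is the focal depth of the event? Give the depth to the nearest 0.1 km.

z ≈ 12.8 km

Each station gives a sphere (x−x_i)² + (y−y_i)² + z² = d_i² (stations at z=0).
Subtracting the Site 1 sphere from Site 2 and Site 3: z² cancels, leaving linear equations in x and y:
38.4 x − 175.4 y = 3602.71
105.2 x + 48.6 y = -8434.82
Solving: x ≈ -64.197, y ≈ -34.594 km (keep extra digits for the depth step; rounded: -64.2, -34.6).
Then from the Site 1 sphere: z² = 86.69² − (x − 4.5)² − (y − 16.7)² with x = -64.197, y = -34.594, so z ≈ 12.838 ≈ 12.8 km.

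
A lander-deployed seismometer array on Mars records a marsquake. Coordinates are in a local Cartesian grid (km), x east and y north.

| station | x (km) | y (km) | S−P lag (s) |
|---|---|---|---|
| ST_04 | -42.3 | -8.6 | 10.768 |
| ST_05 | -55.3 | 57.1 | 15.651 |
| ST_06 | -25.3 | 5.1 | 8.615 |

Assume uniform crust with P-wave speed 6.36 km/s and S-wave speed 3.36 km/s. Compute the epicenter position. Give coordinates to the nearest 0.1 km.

Distance from S−P lag: d = Δt · v_P v_S / (v_P − v_S) = Δt · (6.36·3.36)/(6.36−3.36) ≈ 7.1232·Δt.
So d_ST_04 = 76.70, d_ST_05 = 111.49, d_ST_06 = 61.37 km.
Circle about each station: (x + 42.3)² + (y + 8.6)² = 76.70²; (x + 55.3)² + (y − 57.1)² = 111.49²; (x + 25.3)² + (y − 5.1)² = 61.37².
Subtracting the ST_04 equation from the ST_05 and ST_06 equations removes the quadratic terms:
-26.0 x + 131.4 y = -2091.88
34.0 x + 27.4 y = 919.46
Solving the 2×2 system: x ≈ 34.4, y ≈ -9.1 km.
Check against ST_04 (with the unrounded x, y): √((x + 42.3)²+(y + 8.6)²) = 76.69 ≈ 76.70 km. ✓

(34.4, -9.1)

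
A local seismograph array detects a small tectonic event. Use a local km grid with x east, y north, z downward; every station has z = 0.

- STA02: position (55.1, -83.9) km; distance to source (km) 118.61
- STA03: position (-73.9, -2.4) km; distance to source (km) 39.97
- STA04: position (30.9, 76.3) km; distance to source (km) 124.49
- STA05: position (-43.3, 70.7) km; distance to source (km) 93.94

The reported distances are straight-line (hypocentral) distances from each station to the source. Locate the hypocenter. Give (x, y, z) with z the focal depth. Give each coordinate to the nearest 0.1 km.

(-44.0, -21.4, 18.5)

Each station gives a sphere (x−x_i)² + (y−y_i)² + z² = d_i² (stations at z=0).
Subtracting the STA02 sphere from STA03 and STA04: z² cancels, leaving linear equations in x and y:
-258.0 x + 163.0 y = 7862.48
-48.4 x + 320.4 y = -4728.15
Solving: x ≈ -43.997, y ≈ -21.403 km (keep extra digits for the depth step; rounded: -44.0, -21.4).
Then from the STA02 sphere: z² = 118.61² − (x − 55.1)² − (y + 83.9)² with x = -43.997, y = -21.403, so z ≈ 18.500 ≈ 18.5 km.
Check against STA05 (with the unrounded solution): distance 93.95 ≈ 93.94 km. ✓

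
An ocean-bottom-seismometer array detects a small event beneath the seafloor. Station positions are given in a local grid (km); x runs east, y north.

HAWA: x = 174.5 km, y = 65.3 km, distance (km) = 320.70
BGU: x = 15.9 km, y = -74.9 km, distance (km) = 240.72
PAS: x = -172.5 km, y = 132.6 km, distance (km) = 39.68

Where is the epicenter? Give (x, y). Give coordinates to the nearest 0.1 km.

x ≈ -143.7 km, y ≈ 105.3 km

Circle about each station: (x − 174.5)² + (y − 65.3)² = 320.70²; (x − 15.9)² + (y + 74.9)² = 240.72²; (x + 172.5)² + (y − 132.6)² = 39.68².
Subtracting the HAWA equation from the BGU and PAS equations removes the quadratic terms:
-317.2 x − 280.4 y = 16050.85
-694.0 x + 134.6 y = 113898.66
Solving the 2×2 system: x ≈ -143.7, y ≈ 105.3 km.
Check against HAWA (with the unrounded x, y): √((x − 174.5)²+(y − 65.3)²) = 320.70 ≈ 320.70 km. ✓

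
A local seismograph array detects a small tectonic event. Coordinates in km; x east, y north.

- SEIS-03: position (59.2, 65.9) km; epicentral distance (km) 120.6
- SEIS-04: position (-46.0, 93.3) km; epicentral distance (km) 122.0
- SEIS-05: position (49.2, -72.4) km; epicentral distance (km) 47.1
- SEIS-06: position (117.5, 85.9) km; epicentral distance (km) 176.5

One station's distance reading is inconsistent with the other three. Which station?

SEIS-05

Solve using three stations at a time. Using SEIS-03, SEIS-04, SEIS-06 (subtract circle equations pairwise → linear system) gives (x, y) ≈ (-19.2, -25.7).
Distances from that point to each station vs reported:
  SEIS-03: calculated 120.6 vs reported 120.6 → residual 0.0 km
  SEIS-04: calculated 122.0 vs reported 122.0 → residual 0.0 km
  SEIS-05: calculated 82.8 vs reported 47.1 → residual 35.7 km
  SEIS-06: calculated 176.5 vs reported 176.5 → residual 0.0 km
SEIS-03, SEIS-04, SEIS-06 are mutually consistent (residuals ≈ 0); SEIS-05 is off by 35.7 km.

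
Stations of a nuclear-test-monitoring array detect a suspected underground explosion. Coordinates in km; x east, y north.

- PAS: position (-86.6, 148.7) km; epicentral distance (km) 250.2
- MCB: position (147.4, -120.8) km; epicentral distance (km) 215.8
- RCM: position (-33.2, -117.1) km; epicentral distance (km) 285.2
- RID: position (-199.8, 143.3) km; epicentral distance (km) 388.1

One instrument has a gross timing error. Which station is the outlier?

RID

Solve using three stations at a time. Using PAS, MCB, RCM (subtract circle equations pairwise → linear system) gives (x, y) ≈ (157.7, 94.8).
Distances from that point to each station vs reported:
  PAS: calculated 250.2 vs reported 250.2 → residual 0.0 km
  MCB: calculated 215.8 vs reported 215.8 → residual 0.0 km
  RCM: calculated 285.2 vs reported 285.2 → residual 0.0 km
  RID: calculated 360.8 vs reported 388.1 → residual 27.3 km
PAS, MCB, RCM are mutually consistent (residuals ≈ 0); RID is off by 27.3 km.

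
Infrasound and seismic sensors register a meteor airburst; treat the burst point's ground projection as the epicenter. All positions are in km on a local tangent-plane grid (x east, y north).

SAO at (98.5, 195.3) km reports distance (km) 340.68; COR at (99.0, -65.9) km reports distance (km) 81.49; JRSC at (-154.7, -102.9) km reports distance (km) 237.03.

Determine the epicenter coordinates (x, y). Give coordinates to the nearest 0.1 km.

(78.6, -144.8)

Circle about each station: (x − 98.5)² + (y − 195.3)² = 340.68²; (x − 99.0)² + (y + 65.9)² = 81.49²; (x + 154.7)² + (y + 102.9)² = 237.03².
Subtracting the SAO equation from the COR and JRSC equations removes the quadratic terms:
1.0 x − 522.4 y = 75721.71
-506.4 x − 596.4 y = 46555.80
Solving the 2×2 system: x ≈ 78.6, y ≈ -144.8 km.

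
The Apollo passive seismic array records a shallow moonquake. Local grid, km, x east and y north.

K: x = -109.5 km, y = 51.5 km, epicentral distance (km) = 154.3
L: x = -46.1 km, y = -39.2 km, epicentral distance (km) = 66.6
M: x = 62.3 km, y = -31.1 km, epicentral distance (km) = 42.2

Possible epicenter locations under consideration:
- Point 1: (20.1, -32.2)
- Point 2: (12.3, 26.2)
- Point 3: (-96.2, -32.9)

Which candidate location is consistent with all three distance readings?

For each candidate, compare |candidate − station| to the reported distance:
Point 1: residuals K 0.0, L 0.0, M 0.0 → max 0.0 km
Point 2: residuals K 29.9, L 21.1, M 33.8 → max 33.8 km
Point 3: residuals K 68.9, L 16.1, M 116.3 → max 116.3 km
Only Point 1 has all residuals ≈ 0.

Point 1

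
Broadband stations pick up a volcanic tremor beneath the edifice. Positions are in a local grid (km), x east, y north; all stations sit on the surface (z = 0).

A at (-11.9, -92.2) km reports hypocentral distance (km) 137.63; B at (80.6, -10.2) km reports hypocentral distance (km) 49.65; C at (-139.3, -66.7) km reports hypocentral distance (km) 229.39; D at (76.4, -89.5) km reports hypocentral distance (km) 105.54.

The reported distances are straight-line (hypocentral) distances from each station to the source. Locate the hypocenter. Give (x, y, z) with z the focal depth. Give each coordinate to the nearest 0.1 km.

(73.5, 5.1, 46.7)

Each station gives a sphere (x−x_i)² + (y−y_i)² + z² = d_i² (stations at z=0).
Subtracting the A sphere from B and C: z² cancels, leaving linear equations in x and y:
185.0 x + 164.0 y = 14434.84
-254.8 x + 51.0 y = -18466.83
Solving: x ≈ 73.498, y ≈ 5.108 km (keep extra digits for the depth step; rounded: 73.5, 5.1).
Then from the A sphere: z² = 137.63² − (x + 11.9)² − (y + 92.2)² with x = 73.498, y = 5.108, so z ≈ 46.694 ≈ 46.7 km.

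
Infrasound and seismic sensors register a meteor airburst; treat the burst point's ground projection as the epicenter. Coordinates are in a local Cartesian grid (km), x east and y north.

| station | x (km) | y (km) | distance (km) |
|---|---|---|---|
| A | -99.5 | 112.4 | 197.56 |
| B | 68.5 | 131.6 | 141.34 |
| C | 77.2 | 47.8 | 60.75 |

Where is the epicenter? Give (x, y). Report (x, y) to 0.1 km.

x ≈ 56.2 km, y ≈ -9.2 km

Circle about each station: (x + 99.5)² + (y − 112.4)² = 197.56²; (x − 68.5)² + (y − 131.6)² = 141.34²; (x − 77.2)² + (y − 47.8)² = 60.75².
Subtracting the A equation from the B and C equations removes the quadratic terms:
336.0 x + 38.4 y = 18529.76
353.4 x − 129.2 y = 21050.06
Solving the 2×2 system: x ≈ 56.2, y ≈ -9.2 km.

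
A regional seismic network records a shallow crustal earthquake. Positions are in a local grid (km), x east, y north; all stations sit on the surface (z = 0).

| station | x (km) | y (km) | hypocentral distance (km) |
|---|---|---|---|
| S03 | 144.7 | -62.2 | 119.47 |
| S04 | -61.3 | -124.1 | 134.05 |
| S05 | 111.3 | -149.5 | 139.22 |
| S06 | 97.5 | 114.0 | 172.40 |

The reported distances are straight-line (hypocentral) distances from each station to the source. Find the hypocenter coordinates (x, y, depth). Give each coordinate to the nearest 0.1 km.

Each station gives a sphere (x−x_i)² + (y−y_i)² + z² = d_i² (stations at z=0).
Subtracting the S03 sphere from S04 and S05: z² cancels, leaving linear equations in x and y:
-412.0 x − 123.8 y = -9344.75
-66.8 x − 174.6 y = 4821.88
Solving: x ≈ 35.004, y ≈ -41.009 km (keep extra digits for the depth step; rounded: 35.0, -41.0).
Then from the S03 sphere: z² = 119.47² − (x − 144.7)² − (y + 62.2)² with x = 35.004, y = -41.009, so z ≈ 42.318 ≈ 42.3 km.

(35.0, -41.0, 42.3)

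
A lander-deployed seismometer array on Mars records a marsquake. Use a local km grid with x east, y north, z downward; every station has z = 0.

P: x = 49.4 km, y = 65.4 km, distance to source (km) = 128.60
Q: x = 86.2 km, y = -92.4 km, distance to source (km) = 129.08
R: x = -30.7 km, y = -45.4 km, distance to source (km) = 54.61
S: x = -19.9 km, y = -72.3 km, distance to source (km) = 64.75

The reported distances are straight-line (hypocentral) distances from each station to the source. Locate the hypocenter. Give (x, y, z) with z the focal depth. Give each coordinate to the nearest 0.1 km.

Each station gives a sphere (x−x_i)² + (y−y_i)² + z² = d_i² (stations at z=0).
Subtracting the P sphere from Q and R: z² cancels, leaving linear equations in x and y:
73.6 x − 315.6 y = 9126.99
-160.2 x − 221.6 y = 9841.84
Solving: x ≈ -16.204, y ≈ -32.698 km (keep extra digits for the depth step; rounded: -16.2, -32.7).
Then from the P sphere: z² = 128.60² − (x − 49.4)² − (y − 65.4)² with x = -16.204, y = -32.698, so z ≈ 51.097 ≈ 51.1 km.

(-16.2, -32.7, 51.1)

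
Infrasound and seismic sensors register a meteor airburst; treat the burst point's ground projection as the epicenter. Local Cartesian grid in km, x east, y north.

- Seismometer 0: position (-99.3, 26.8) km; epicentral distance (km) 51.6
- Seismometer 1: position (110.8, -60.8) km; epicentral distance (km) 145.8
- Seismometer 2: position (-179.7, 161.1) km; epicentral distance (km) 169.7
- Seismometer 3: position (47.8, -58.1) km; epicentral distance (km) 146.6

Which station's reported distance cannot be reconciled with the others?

Seismometer 1

Solve using three stations at a time. Using Seismometer 0, Seismometer 2, Seismometer 3 (subtract circle equations pairwise → linear system) gives (x, y) ≈ (-52.6, 48.6).
Distances from that point to each station vs reported:
  Seismometer 0: calculated 51.5 vs reported 51.6 → residual 0.1 km
  Seismometer 1: calculated 196.7 vs reported 145.8 → residual 50.9 km
  Seismometer 2: calculated 169.7 vs reported 169.7 → residual 0.0 km
  Seismometer 3: calculated 146.6 vs reported 146.6 → residual 0.0 km
Seismometer 0, Seismometer 2, Seismometer 3 are mutually consistent (residuals ≈ 0); Seismometer 1 is off by 50.9 km.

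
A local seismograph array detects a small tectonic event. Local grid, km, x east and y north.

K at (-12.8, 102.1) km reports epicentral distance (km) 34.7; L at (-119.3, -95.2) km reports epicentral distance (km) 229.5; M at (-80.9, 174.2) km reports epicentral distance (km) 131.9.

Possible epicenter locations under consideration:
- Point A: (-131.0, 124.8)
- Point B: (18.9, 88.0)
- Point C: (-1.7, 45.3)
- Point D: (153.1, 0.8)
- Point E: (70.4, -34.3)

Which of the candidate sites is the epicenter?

For each candidate, compare |candidate − station| to the reported distance:
Point A: residuals K 85.7, L 9.2, M 61.5 → max 85.7 km
Point B: residuals K 0.0, L 0.0, M 0.0 → max 0.0 km
Point C: residuals K 23.2, L 46.3, M 19.4 → max 46.3 km
Point D: residuals K 159.7, L 59.3, M 159.3 → max 159.7 km
Point E: residuals K 125.1, L 30.3, M 125.7 → max 125.7 km
Only Point B has all residuals ≈ 0.

Point B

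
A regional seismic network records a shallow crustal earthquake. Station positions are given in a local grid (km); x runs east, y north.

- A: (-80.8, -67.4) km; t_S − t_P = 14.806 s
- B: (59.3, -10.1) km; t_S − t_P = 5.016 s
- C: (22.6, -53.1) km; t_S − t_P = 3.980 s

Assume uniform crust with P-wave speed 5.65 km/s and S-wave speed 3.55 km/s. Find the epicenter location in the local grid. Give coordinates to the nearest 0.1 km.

Distance from S−P lag: d = Δt · v_P v_S / (v_P − v_S) = Δt · (5.65·3.55)/(5.65−3.55) ≈ 9.5512·Δt.
So d_A = 141.41, d_B = 47.91, d_C = 38.01 km.
Circle about each station: (x + 80.8)² + (y + 67.4)² = 141.41²; (x − 59.3)² + (y + 10.1)² = 47.91²; (x − 22.6)² + (y + 53.1)² = 38.01².
Subtracting pairs of circle equations eliminates x²+y² and gives linear equations (the radical axes):
280.2 x + 114.6 y = 10248.52
206.8 x + 28.6 y = 10811.00
Solving the 2×2 system: x ≈ 60.3, y ≈ -58.0 km.

(60.3, -58.0)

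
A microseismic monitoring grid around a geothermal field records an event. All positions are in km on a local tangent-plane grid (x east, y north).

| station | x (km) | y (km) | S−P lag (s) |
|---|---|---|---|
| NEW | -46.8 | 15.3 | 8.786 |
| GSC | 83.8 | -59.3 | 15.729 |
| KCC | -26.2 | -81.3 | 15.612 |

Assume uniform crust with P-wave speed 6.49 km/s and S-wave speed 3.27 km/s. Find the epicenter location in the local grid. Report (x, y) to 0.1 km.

(11.1, 14.6)

Distance from S−P lag: d = Δt · v_P v_S / (v_P − v_S) = Δt · (6.49·3.27)/(6.49−3.27) ≈ 6.5908·Δt.
So d_NEW = 57.91, d_GSC = 103.67, d_KCC = 102.90 km.
Circle about each station: (x + 46.8)² + (y − 15.3)² = 57.91²; (x − 83.8)² + (y + 59.3)² = 103.67²; (x + 26.2)² + (y + 81.3)² = 102.90².
Subtracting the NEW equation from the GSC and KCC equations removes the quadratic terms:
261.2 x − 149.2 y = 720.70
41.2 x − 193.2 y = -2363.04
Solving the 2×2 system: x ≈ 11.1, y ≈ 14.6 km.
Check against NEW (with the unrounded x, y): √((x + 46.8)²+(y − 15.3)²) = 57.90 ≈ 57.91 km. ✓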